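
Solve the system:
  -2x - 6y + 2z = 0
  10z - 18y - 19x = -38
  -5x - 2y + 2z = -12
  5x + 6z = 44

Row-reduce:
R1 ← R1 / (-2).
R2 ← R2 + 19·R1.
R3 ← R3 + 5·R1.
R4 ← R4 − 5·R1.
R2 ← R2 / (39).
R1 ← R1 − 3·R2.
R3 ← R3 − 13·R2.
R4 ← R4 + 15·R2.
Swap R3 and R4.
R3 ← R3 / (98/13).
R1 ← R1 + 4/13·R3.
R2 ← R2 + 3/13·R3.
Row 4 reduces to 0 = 2/3, a contradiction. The system is inconsistent.

no solution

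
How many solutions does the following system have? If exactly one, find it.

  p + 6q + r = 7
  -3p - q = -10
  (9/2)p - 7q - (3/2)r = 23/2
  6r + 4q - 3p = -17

no solution

Row-reduce:
R2 ← R2 + 3·R1.
R3 ← R3 − 9/2·R1.
R4 ← R4 + 3·R1.
R2 ← R2 / (17).
R1 ← R1 − 6·R2.
R3 ← R3 + 34·R2.
R4 ← R4 − 22·R2.
Swap R3 and R4.
R3 ← R3 / (87/17).
R1 ← R1 + 1/17·R3.
R2 ← R2 − 3/17·R3.
Row 4 reduces to 0 = 2, a contradiction. The system is inconsistent.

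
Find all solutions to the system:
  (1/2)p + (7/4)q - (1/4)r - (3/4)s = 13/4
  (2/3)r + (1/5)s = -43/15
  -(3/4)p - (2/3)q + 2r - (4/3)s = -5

infinitely many solutions

Row-reduce:
R1 ← R1 / (1/2).
R3 ← R3 + 3/4·R1.
Swap R2 and R3.
R2 ← R2 / (47/24).
R1 ← R1 − 7/2·R2.
R3 ← R3 / (2/3).
R1 ← R1 + 160/47·R3.
R2 ← R2 − 39/47·R3.
Rank is 3 with 4 unknowns, leaving s free.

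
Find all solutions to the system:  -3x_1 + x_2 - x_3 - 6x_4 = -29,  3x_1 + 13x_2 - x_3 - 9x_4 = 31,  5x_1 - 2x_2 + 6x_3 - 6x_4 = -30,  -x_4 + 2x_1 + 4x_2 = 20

Row-reduce:
R1 ← R1 / (-3).
R2 ← R2 − 3·R1.
R3 ← R3 − 5·R1.
R4 ← R4 − 2·R1.
R2 ← R2 / (14).
R1 ← R1 + 1/3·R2.
R3 ← R3 + 1/3·R2.
R4 ← R4 − 14/3·R2.
R3 ← R3 / (30/7).
R1 ← R1 − 2/7·R3.
R2 ← R2 + 1/7·R3.
Rank is 3 with 4 unknowns, leaving x_4 free.

infinitely many solutions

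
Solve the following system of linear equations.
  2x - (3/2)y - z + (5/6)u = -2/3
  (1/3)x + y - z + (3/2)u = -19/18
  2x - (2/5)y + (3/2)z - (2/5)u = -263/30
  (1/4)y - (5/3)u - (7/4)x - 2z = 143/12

x = -8/3, y = -5/3, z = -3, u = -1

Row-reduce the augmented matrix:
R1 ← R1 / (2).
R2 ← R2 − 1/3·R1.
R3 ← R3 − 2·R1.
R4 ← R4 + 7/4·R1.
R2 ← R2 / (5/4).
R1 ← R1 + 3/4·R2.
R3 ← R3 − 11/10·R2.
R4 ← R4 + 17/16·R2.
R3 ← R3 / (97/30).
R1 ← R1 + 1·R3.
R2 ← R2 + 2/3·R3.
R4 ← R4 + 43/12·R3.
R4 ← R4 / (-28807/11640).
R1 ← R1 − 467/970·R4.
R2 ← R2 − 57/97·R4.
R3 ← R3 + 1094/1455·R4.
Reading off the reduced rows gives x = -8/3, y = -5/3, z = -3, u = -1.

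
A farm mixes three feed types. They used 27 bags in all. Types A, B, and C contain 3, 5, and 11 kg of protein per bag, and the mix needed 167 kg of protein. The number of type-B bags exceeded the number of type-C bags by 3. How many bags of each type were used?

Let a = type-A bags, b = type-B bags, c = type-C bags.
  a + b + c = 27
  3a + 5b + 11c = 167
  -c + b = 3
Row-reduce the augmented matrix:
R2 ← R2 − 3·R1.
R2 ← R2 / (2).
R1 ← R1 − 1·R2.
R3 ← R3 − 1·R2.
R3 ← R3 / (-5).
R1 ← R1 + 3·R3.
R2 ← R2 − 4·R3.
Reading off the reduced rows gives a = 8, b = 11, c = 8.

type-A bags: 8, type-B bags: 11, type-C bags: 8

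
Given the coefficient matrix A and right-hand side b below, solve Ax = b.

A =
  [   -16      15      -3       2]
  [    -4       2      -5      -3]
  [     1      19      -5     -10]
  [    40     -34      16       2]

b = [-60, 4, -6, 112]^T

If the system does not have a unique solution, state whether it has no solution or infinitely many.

infinitely many solutions

Row-reduce:
R1 ← R1 / (-16).
R2 ← R2 + 4·R1.
R3 ← R3 − 1·R1.
R4 ← R4 − 40·R1.
R2 ← R2 / (-7/4).
R1 ← R1 + 15/16·R2.
R3 ← R3 − 319/16·R2.
R4 ← R4 − 7/2·R2.
R3 ← R3 / (-1501/28).
R1 ← R1 − 69/28·R3.
R2 ← R2 − 17/7·R3.
Rank is 3 with 4 unknowns, leaving x_4 free.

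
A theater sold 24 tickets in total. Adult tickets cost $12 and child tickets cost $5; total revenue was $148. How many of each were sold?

adult tickets: 4, child tickets: 20

Let a = adult tickets, c = child tickets.
  a + c = 24
  12a + 5c = 148
From equation 1: a = 24 − c.
Substitute into equation 2 and solve: c = 20.
Then a = 4.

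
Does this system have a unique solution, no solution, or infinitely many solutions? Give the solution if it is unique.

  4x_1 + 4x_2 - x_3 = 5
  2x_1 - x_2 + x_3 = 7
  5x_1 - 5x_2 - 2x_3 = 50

Row-reduce the augmented matrix:
R1 ← R1 / (4).
R2 ← R2 − 2·R1.
R3 ← R3 − 5·R1.
R2 ← R2 / (-3).
R1 ← R1 − 1·R2.
R3 ← R3 + 10·R2.
R3 ← R3 / (-23/4).
R1 ← R1 − 1/4·R3.
R2 ← R2 + 1/2·R3.
Reading off the reduced rows gives x_1 = 4, x_2 = -4, x_3 = -5.

x_1 = 4, x_2 = -4, x_3 = -5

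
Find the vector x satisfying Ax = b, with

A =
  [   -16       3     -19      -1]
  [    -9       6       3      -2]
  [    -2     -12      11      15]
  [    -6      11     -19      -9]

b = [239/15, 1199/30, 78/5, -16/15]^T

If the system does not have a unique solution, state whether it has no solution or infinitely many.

Row-reduce the augmented matrix:
R1 ← R1 / (-16).
R2 ← R2 + 9·R1.
R3 ← R3 + 2·R1.
R4 ← R4 + 6·R1.
R2 ← R2 / (69/16).
R1 ← R1 + 3/16·R2.
R3 ← R3 + 99/8·R2.
R4 ← R4 − 79/8·R2.
R3 ← R3 / (1211/23).
R1 ← R1 − 41/23·R3.
R2 ← R2 − 73/23·R3.
R4 ← R4 + 994/23·R3.
R4 ← R4 / (1918/519).
R1 ← R1 + 451/1211·R4.
R2 ← R2 + 3620/3633·R4.
R3 ← R3 − 253/1211·R4.
Reading off the reduced rows gives x_1 = -5/2, x_2 = 8/3, x_3 = 8/5, x_4 = 5/3.

x_1 = -5/2, x_2 = 8/3, x_3 = 8/5, x_4 = 5/3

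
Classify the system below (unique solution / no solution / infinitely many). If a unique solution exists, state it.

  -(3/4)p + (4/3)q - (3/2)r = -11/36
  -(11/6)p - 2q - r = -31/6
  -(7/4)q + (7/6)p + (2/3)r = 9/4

Row-reduce the augmented matrix:
R1 ← R1 / (-3/4).
R2 ← R2 + 11/6·R1.
R3 ← R3 − 7/6·R1.
R2 ← R2 / (-142/27).
R1 ← R1 + 16/9·R2.
R3 ← R3 − 35/108·R2.
R3 ← R3 / (-320/213).
R1 ← R1 − 78/71·R3.
R2 ← R2 + 36/71·R3.
Reading off the reduced rows gives p = 3, q = 1/3, r = -1.

p = 3, q = 1/3, r = -1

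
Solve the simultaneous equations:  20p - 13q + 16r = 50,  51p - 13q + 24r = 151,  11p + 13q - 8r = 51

Row-reduce:
R1 ← R1 / (20).
R2 ← R2 − 51·R1.
R3 ← R3 − 11·R1.
R2 ← R2 / (403/20).
R1 ← R1 + 13/20·R2.
R3 ← R3 − 403/20·R2.
Rank is 2 with 3 unknowns, leaving r free.

infinitely many solutions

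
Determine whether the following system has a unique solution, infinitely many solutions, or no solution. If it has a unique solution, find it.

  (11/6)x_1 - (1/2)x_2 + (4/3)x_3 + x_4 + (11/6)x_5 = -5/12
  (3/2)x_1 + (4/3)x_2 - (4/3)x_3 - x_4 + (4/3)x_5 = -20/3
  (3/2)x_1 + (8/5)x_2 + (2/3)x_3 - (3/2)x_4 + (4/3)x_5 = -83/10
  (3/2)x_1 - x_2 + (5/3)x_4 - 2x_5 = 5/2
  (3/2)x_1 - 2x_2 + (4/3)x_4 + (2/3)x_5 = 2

Row-reduce the augmented matrix:
R1 ← R1 / (11/6).
R2 ← R2 − 3/2·R1.
R3 ← R3 − 3/2·R1.
R4 ← R4 − 3/2·R1.
R5 ← R5 − 3/2·R1.
R2 ← R2 / (115/66).
R1 ← R1 + 3/11·R2.
R3 ← R3 − 221/110·R2.
R4 ← R4 + 13/22·R2.
R5 ← R5 + 35/22·R2.
R3 ← R3 / (818/345).
R1 ← R1 − 8/23·R3.
R2 ← R2 + 32/23·R3.
R4 ← R4 + 44/23·R3.
R5 ← R5 + 76/23·R3.
R4 ← R4 / (65/1227).
R1 ← R1 − 120/409·R4.
R2 ← R2 + 480/409·R4.
R3 ← R3 + 153/1636·R4.
R5 ← R5 + 1784/1227·R4.
R5 ← R5 / (-95548/975).
R1 ← R1 − 1336/65·R5.
R2 ← R2 + 5097/65·R5.
R3 ← R3 + 8101/1300·R5.
R4 ← R4 + 21693/325·R5.
Reading off the reduced rows gives x_1 = -2, x_2 = -1/2, x_3 = 0, x_4 = 3, x_5 = 0.

x_1 = -2, x_2 = -1/2, x_3 = 0, x_4 = 3, x_5 = 0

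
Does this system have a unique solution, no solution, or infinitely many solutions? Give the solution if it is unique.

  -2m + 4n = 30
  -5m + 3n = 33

m = -3, n = 6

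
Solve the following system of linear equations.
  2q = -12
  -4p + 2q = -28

Row-reduce the augmented matrix:
Swap R1 and R2.
R1 ← R1 / (-4).
R2 ← R2 / (2).
R1 ← R1 + 1/2·R2.
Reading off the reduced rows gives p = 4, q = -6.

p = 4, q = -6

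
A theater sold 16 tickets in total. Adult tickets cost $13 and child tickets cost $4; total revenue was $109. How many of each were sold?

adult tickets: 5, child tickets: 11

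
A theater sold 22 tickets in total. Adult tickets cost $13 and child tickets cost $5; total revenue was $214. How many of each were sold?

Let a = adult tickets, c = child tickets.
  a + c = 22
  13a + 5c = 214
From equation 1: a = 22 − c.
Substitute into equation 2 and solve: c = 9.
Then a = 13.

adult tickets: 13, child tickets: 9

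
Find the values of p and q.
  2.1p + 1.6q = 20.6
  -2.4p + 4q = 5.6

p = 6, q = 5

Row-reduce the augmented matrix:
R1 ← R1 / (21/10).
R2 ← R2 + 12/5·R1.
R2 ← R2 / (204/35).
R1 ← R1 − 16/21·R2.
Reading off the reduced rows gives p = 6, q = 5.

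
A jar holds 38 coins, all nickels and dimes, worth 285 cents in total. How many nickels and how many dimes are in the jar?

nickels: 19, dimes: 19

Let n = nickels, d = dimes.
  n + d = 38
  5n + 10d = 285
From equation 1: n = 38 − d.
Substitute into equation 2 and solve: d = 19.
Then n = 19.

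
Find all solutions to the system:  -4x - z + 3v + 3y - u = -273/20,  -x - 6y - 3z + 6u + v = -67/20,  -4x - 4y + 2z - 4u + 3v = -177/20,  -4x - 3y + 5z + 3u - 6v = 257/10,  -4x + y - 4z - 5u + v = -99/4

x = 1, y = 0, z = 3, u = 7/5, v = -7/4

Row-reduce the augmented matrix:
R1 ← R1 / (-4).
R2 ← R2 + 1·R1.
R3 ← R3 + 4·R1.
R4 ← R4 + 4·R1.
R5 ← R5 + 4·R1.
R2 ← R2 / (-27/4).
R1 ← R1 + 3/4·R2.
R3 ← R3 + 7·R2.
R4 ← R4 + 6·R2.
R5 ← R5 + 2·R2.
R3 ← R3 / (158/27).
R1 ← R1 − 5/9·R3.
R2 ← R2 − 11/27·R3.
R4 ← R4 − 76/9·R3.
R5 ← R5 + 59/27·R3.
R4 ← R4 / (958/79).
R1 ← R1 − 36/79·R4.
R2 ← R2 + 21/79·R4.
R3 ← R3 + 128/79·R4.
R5 ← R5 + 742/79·R4.
R5 ← R5 / (-8645/958).
R1 ← R1 + 403/958·R5.
R2 ← R2 + 102/479·R5.
R3 ← R3 + 1175/958·R5.
R4 ← R4 + 699/958·R5.
Reading off the reduced rows gives x = 1, y = 0, z = 3, u = 7/5, v = -7/4.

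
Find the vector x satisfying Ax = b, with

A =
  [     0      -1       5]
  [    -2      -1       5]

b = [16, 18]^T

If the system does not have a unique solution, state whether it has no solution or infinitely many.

Row-reduce:
Swap R1 and R2.
R1 ← R1 / (-2).
R2 ← R2 / (-1).
R1 ← R1 − 1/2·R2.
Rank is 2 with 3 unknowns, leaving x_3 free.

infinitely many solutions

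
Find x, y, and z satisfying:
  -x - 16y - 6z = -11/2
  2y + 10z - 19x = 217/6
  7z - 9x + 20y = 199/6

x = -5/2, y = 1, z = -4/3

Row-reduce the augmented matrix:
R1 ← R1 / (-1).
R2 ← R2 + 19·R1.
R3 ← R3 + 9·R1.
R2 ← R2 / (306).
R1 ← R1 − 16·R2.
R3 ← R3 − 164·R2.
R3 ← R3 / (-835/153).
R1 ← R1 + 74/153·R3.
R2 ← R2 − 62/153·R3.
Reading off the reduced rows gives x = -5/2, y = 1, z = -4/3.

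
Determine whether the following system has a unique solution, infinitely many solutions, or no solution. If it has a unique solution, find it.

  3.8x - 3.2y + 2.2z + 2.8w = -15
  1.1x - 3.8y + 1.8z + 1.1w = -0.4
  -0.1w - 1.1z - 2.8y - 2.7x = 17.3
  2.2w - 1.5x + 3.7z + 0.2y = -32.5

x = 0, y = -4, z = -5, w = -6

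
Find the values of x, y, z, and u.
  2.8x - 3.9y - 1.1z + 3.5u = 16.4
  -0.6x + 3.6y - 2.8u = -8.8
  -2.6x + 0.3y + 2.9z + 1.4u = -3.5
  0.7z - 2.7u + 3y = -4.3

Row-reduce the augmented matrix:
R1 ← R1 / (14/5).
R2 ← R2 + 3/5·R1.
R3 ← R3 + 13/5·R1.
R2 ← R2 / (387/140).
R1 ← R1 + 39/28·R2.
R3 ← R3 + 93/28·R2.
R4 ← R4 − 3·R2.
R3 ← R3 / (343/215).
R1 ← R1 + 22/43·R3.
R2 ← R2 + 11/129·R3.
R4 ← R4 − 411/430·R3.
R4 ← R4 / (-5249/2940).
R1 ← R1 − 45/49·R4.
R2 ← R2 + 551/882·R4.
R3 ← R3 − 403/294·R4.
Reading off the reduced rows gives x = 4, y = -1, z = 2, u = 1.

x = 4, y = -1, z = 2, u = 1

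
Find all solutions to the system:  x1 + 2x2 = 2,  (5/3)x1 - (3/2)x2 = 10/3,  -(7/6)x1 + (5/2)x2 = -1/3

no solution

Row-reduce:
R2 ← R2 − 5/3·R1.
R3 ← R3 + 7/6·R1.
R2 ← R2 / (-29/6).
R1 ← R1 − 2·R2.
R3 ← R3 − 29/6·R2.
Row 3 reduces to 0 = 2, a contradiction. The system is inconsistent.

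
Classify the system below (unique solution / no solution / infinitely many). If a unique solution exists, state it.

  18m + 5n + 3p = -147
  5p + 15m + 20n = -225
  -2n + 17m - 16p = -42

Row-reduce the augmented matrix:
R1 ← R1 / (18).
R2 ← R2 − 15·R1.
R3 ← R3 − 17·R1.
R2 ← R2 / (95/6).
R1 ← R1 − 5/18·R2.
R3 ← R3 + 121/18·R2.
R3 ← R3 / (-1013/57).
R1 ← R1 − 7/57·R3.
R2 ← R2 − 3/19·R3.
Reading off the reduced rows gives m = -6, n = -6, p = -3.

m = -6, n = -6, p = -3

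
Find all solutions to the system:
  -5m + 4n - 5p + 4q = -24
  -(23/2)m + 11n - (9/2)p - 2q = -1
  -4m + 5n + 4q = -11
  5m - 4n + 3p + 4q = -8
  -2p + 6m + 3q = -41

Row-reduce:
R1 ← R1 / (-5).
R2 ← R2 + 23/2·R1.
R3 ← R3 + 4·R1.
R4 ← R4 − 5·R1.
R5 ← R5 − 6·R1.
R2 ← R2 / (9/5).
R1 ← R1 + 4/5·R2.
R3 ← R3 − 9/5·R2.
R5 ← R5 − 24/5·R2.
R3 ← R3 / (-3).
R1 ← R1 − 37/9·R3.
R2 ← R2 − 35/9·R3.
R4 ← R4 + 2·R3.
R5 ← R5 + 80/3·R3.
Swap R4 and R5.
R4 ← R4 / (-69).
R1 ← R1 − 32/3·R4.
R2 ← R2 − 28/3·R4.
R3 ← R3 + 4·R4.
Row 5 reduces to 0 = -4/3, a contradiction. The system is inconsistent.

no solution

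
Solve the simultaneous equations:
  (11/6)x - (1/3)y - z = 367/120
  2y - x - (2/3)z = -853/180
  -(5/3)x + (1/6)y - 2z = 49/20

Row-reduce the augmented matrix:
R1 ← R1 / (11/6).
R2 ← R2 + 1·R1.
R3 ← R3 + 5/3·R1.
R2 ← R2 / (20/11).
R1 ← R1 + 2/11·R2.
R3 ← R3 + 3/22·R2.
R3 ← R3 / (-3).
R1 ← R1 + 2/3·R3.
R2 ← R2 + 2/3·R3.
Reading off the reduced rows gives x = 1/4, y = -14/5, z = -5/3.

x = 1/4, y = -14/5, z = -5/3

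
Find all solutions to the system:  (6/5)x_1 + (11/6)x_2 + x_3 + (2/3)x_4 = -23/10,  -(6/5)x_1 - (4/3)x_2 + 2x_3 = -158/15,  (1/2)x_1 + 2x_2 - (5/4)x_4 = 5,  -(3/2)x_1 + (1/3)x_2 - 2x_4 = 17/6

Row-reduce the augmented matrix:
R1 ← R1 / (6/5).
R2 ← R2 + 6/5·R1.
R3 ← R3 − 1/2·R1.
R4 ← R4 + 3/2·R1.
R2 ← R2 / (1/2).
R1 ← R1 − 55/36·R2.
R3 ← R3 − 89/72·R2.
R4 ← R4 − 21/8·R2.
R3 ← R3 / (-47/6).
R1 ← R1 + 25/3·R3.
R2 ← R2 − 6·R3.
R4 ← R4 + 29/2·R3.
R4 ← R4 / (2051/1692).
R1 ← R1 − 535/282·R4.
R2 ← R2 + 155/141·R4.
R3 ← R3 − 343/846·R4.
Reading off the reduced rows gives x_1 = 1, x_2 = 1, x_3 = -4, x_4 = -2.

x_1 = 1, x_2 = 1, x_3 = -4, x_4 = -2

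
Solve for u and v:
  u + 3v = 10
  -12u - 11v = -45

u = 1, v = 3

From equation 1: u = 10 − 3·v.
Substitute into equation 2 and solve: v = 3.
Then u = 1.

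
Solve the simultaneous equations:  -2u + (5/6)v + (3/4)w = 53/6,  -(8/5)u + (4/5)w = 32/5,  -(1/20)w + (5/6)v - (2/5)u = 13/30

no solution

Row-reduce:
R1 ← R1 / (-2).
R2 ← R2 + 8/5·R1.
R3 ← R3 + 2/5·R1.
R2 ← R2 / (-2/3).
R1 ← R1 + 5/12·R2.
R3 ← R3 − 2/3·R2.
Row 3 reduces to 0 = -2, a contradiction. The system is inconsistent.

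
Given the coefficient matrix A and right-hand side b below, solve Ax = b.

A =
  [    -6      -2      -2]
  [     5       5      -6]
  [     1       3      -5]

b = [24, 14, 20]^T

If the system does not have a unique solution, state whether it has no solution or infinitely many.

Row-reduce the augmented matrix:
R1 ← R1 / (-6).
R2 ← R2 − 5·R1.
R3 ← R3 − 1·R1.
R2 ← R2 / (10/3).
R1 ← R1 − 1/3·R2.
R3 ← R3 − 8/3·R2.
R3 ← R3 / (4/5).
R1 ← R1 − 11/10·R3.
R2 ← R2 + 23/10·R3.
Reading off the reduced rows gives x_1 = -3, x_2 = 1, x_3 = -4.

x_1 = -3, x_2 = 1, x_3 = -4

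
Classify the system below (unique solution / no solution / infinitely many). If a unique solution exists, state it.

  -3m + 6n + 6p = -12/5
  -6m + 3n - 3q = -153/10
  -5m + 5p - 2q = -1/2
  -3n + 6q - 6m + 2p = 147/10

Row-reduce the augmented matrix:
R1 ← R1 / (-3).
R2 ← R2 + 6·R1.
R3 ← R3 + 5·R1.
R4 ← R4 + 6·R1.
R2 ← R2 / (-9).
R1 ← R1 + 2·R2.
R3 ← R3 + 10·R2.
R4 ← R4 + 15·R2.
R3 ← R3 / (25/3).
R1 ← R1 − 2/3·R3.
R2 ← R2 − 4/3·R3.
R4 ← R4 − 10·R3.
R4 ← R4 / (47/5).
R1 ← R1 − 14/25·R4.
R2 ← R2 − 3/25·R4.
R3 ← R3 − 4/25·R4.
Reading off the reduced rows gives m = 4/5, n = -3/2, p = 3/2, q = 2.

m = 4/5, n = -3/2, p = 3/2, q = 2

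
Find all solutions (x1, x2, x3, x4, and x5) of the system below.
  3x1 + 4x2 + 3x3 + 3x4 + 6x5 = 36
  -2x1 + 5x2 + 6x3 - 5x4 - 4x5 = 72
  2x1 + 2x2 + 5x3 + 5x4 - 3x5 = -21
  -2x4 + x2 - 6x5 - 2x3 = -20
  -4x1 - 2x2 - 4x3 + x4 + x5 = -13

Row-reduce the augmented matrix:
R1 ← R1 / (3).
R2 ← R2 + 2·R1.
R3 ← R3 − 2·R1.
R5 ← R5 + 4·R1.
R2 ← R2 / (23/3).
R1 ← R1 − 4/3·R2.
R3 ← R3 + 2/3·R2.
R4 ← R4 − 1·R2.
R5 ← R5 − 10/3·R2.
R3 ← R3 / (85/23).
R1 ← R1 + 9/23·R3.
R2 ← R2 − 24/23·R3.
R4 ← R4 + 70/23·R3.
R5 ← R5 + 80/23·R3.
R4 ← R4 / (11/17).
R1 ← R1 − 154/85·R4.
R2 ← R2 + 99/85·R4.
R3 ← R3 − 63/85·R4.
R5 ← R5 − 151/17·R4.
R5 ← R5 / (1803/11).
R1 ← R1 − 171/5·R5.
R2 ← R2 + 96/5·R5.
R3 ← R3 − 637/55·R5.
R4 ← R4 + 200/11·R5.
Reading off the reduced rows gives x1 = -4, x2 = 6, x3 = 4, x4 = -6, x5 = 5.

x1 = -4, x2 = 6, x3 = 4, x4 = -6, x5 = 5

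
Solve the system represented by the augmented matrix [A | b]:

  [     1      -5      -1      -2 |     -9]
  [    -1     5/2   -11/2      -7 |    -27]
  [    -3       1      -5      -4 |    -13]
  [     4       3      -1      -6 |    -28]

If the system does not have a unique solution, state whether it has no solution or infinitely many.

Row-reduce:
R2 ← R2 + 1·R1.
R3 ← R3 + 3·R1.
R4 ← R4 − 4·R1.
R2 ← R2 / (-5/2).
R1 ← R1 + 5·R2.
R3 ← R3 + 14·R2.
R4 ← R4 − 23·R2.
R3 ← R3 / (142/5).
R1 ← R1 − 12·R3.
R2 ← R2 − 13/5·R3.
R4 ← R4 + 284/5·R3.
Rank is 3 with 4 unknowns, leaving x_4 free.

infinitely many solutions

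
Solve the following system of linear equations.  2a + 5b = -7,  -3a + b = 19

Row-reduce the augmented matrix:
R1 ← R1 / (2).
R2 ← R2 + 3·R1.
R2 ← R2 / (17/2).
R1 ← R1 − 5/2·R2.
Reading off the reduced rows gives a = -6, b = 1.

a = -6, b = 1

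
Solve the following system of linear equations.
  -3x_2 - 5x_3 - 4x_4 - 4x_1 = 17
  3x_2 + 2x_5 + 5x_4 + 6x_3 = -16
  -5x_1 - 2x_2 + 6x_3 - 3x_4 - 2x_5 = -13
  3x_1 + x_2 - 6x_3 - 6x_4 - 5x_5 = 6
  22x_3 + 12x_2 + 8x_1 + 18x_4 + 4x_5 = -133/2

Row-reduce:
R1 ← R1 / (-4).
R3 ← R3 + 5·R1.
R4 ← R4 − 3·R1.
R5 ← R5 − 8·R1.
R2 ← R2 / (3).
R1 ← R1 − 3/4·R2.
R3 ← R3 − 7/4·R2.
R4 ← R4 + 5/4·R2.
R5 ← R5 − 6·R2.
R3 ← R3 / (35/4).
R1 ← R1 + 1/4·R3.
R2 ← R2 − 2·R3.
R4 ← R4 + 29/4·R3.
R4 ← R4 / (-806/105).
R1 ← R1 + 29/105·R4.
R2 ← R2 − 197/105·R4.
R3 ← R3 + 11/105·R4.
Row 5 reduces to 0 = -1/2, a contradiction. The system is inconsistent.

no solution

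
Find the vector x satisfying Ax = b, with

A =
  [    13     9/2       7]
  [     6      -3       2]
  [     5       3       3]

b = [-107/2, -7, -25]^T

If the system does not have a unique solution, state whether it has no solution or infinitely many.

Row-reduce:
R1 ← R1 / (13).
R2 ← R2 − 6·R1.
R3 ← R3 − 5·R1.
R2 ← R2 / (-66/13).
R1 ← R1 − 9/26·R2.
R3 ← R3 − 33/26·R2.
Rank is 2 with 3 unknowns, leaving x_3 free.

infinitely many solutions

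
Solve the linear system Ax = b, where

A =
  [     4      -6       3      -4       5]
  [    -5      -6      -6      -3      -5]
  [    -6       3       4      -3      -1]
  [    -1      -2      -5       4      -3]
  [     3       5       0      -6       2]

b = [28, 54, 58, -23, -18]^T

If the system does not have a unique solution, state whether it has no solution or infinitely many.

x_1 = -5, x_2 = -5, x_3 = 6, x_4 = -5, x_5 = -4

Row-reduce the augmented matrix:
R1 ← R1 / (4).
R2 ← R2 + 5·R1.
R3 ← R3 + 6·R1.
R4 ← R4 + 1·R1.
R5 ← R5 − 3·R1.
R2 ← R2 / (-27/2).
R1 ← R1 + 3/2·R2.
R3 ← R3 + 6·R2.
R4 ← R4 + 7/2·R2.
R5 ← R5 − 19/2·R2.
R3 ← R3 / (19/2).
R1 ← R1 − 1·R3.
R2 ← R2 − 1/6·R3.
R4 ← R4 + 11/3·R3.
R5 ← R5 + 23/6·R3.
R4 ← R4 / (1525/513).
R1 ← R1 − 79/171·R4.
R2 ← R2 − 353/513·R4.
R3 ← R3 + 98/171·R4.
R5 ← R5 + 5554/513·R4.
R5 ← R5 / (3554/1525).
R1 ← R1 − 688/1525·R5.
R2 ← R2 + 378/1525·R5.
R3 ← R3 − 1019/1525·R5.
R4 ← R4 − 113/1525·R5.
Reading off the reduced rows gives x_1 = -5, x_2 = -5, x_3 = 6, x_4 = -5, x_5 = -4.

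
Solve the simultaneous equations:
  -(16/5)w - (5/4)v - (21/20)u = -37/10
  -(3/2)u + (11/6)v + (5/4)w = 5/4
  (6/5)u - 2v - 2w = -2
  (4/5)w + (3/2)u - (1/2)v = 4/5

Row-reduce:
R1 ← R1 / (-21/20).
R2 ← R2 + 3/2·R1.
R3 ← R3 − 6/5·R1.
R4 ← R4 − 3/2·R1.
R2 ← R2 / (76/21).
R1 ← R1 − 25/21·R2.
R3 ← R3 + 24/7·R2.
R4 ← R4 + 16/7·R2.
R3 ← R3 / (-27/190).
R1 ← R1 − 1033/912·R3.
R2 ← R2 − 489/304·R3.
R4 ← R4 + 9/95·R3.
Row 4 reduces to 0 = -1/3, a contradiction. The system is inconsistent.

no solution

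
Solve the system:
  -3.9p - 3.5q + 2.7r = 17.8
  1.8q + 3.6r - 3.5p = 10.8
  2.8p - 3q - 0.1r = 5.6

Row-reduce the augmented matrix:
R1 ← R1 / (-39/10).
R2 ← R2 + 7/2·R1.
R3 ← R3 − 14/5·R1.
R2 ← R2 / (1927/390).
R1 ← R1 − 35/39·R2.
R3 ← R3 + 215/39·R2.
R3 ← R3 / (60731/19270).
R1 ← R1 + 1746/1927·R3.
R2 ← R2 − 459/1927·R3.
Reading off the reduced rows gives p = 0, q = -2, r = 4.

p = 0, q = -2, r = 4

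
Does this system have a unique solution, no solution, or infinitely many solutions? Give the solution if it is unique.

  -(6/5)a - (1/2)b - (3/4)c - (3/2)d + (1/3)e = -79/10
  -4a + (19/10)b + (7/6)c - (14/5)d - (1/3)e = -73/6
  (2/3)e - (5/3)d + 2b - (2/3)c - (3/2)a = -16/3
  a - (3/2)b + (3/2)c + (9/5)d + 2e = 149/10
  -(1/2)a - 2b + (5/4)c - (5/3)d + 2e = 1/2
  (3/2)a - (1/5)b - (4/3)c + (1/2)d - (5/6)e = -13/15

Row-reduce:
R1 ← R1 / (-6/5).
R2 ← R2 + 4·R1.
R3 ← R3 + 3/2·R1.
R4 ← R4 − 1·R1.
R5 ← R5 + 1/2·R1.
R6 ← R6 − 3/2·R1.
R2 ← R2 / (107/30).
R1 ← R1 − 5/12·R2.
R3 ← R3 − 21/8·R2.
R4 ← R4 + 23/12·R2.
R5 ← R5 + 43/24·R2.
R6 ← R6 + 33/40·R2.
R3 ← R3 / (-12469/5136).
R1 ← R1 − 505/2568·R3.
R2 ← R2 − 110/107·R3.
R4 ← R4 − 7307/2568·R3.
R5 ← R5 − 17485/5136·R3.
R6 ← R6 + 7307/5136·R3.
R4 ← R4 / (14723/187035).
R1 ← R1 − 32870/37407·R4.
R2 ← R2 − 242/12469·R4.
R3 ← R3 − 7246/12469·R4.
R5 ← R5 + 143261/74814·R4.
R6 ← R6 + 14723/374070·R4.
R5 ← R5 / (6796801/88338).
R1 ← R1 + 499750/14723·R5.
R2 ← R2 + 26440/44169·R5.
R3 ← R3 + 338438/14723·R5.
R4 ← R4 − 568685/14723·R5.
Row 6 reduces to 0 = 1/2, a contradiction. The system is inconsistent.

no solution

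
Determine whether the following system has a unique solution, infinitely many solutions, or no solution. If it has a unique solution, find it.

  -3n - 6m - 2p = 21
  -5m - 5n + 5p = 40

Row-reduce:
R1 ← R1 / (-6).
R2 ← R2 + 5·R1.
R2 ← R2 / (-5/2).
R1 ← R1 − 1/2·R2.
Rank is 2 with 3 unknowns, leaving p free.

infinitely many solutions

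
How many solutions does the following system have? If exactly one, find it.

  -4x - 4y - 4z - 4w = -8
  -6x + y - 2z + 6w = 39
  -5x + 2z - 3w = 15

infinitely many solutions

Row-reduce:
R1 ← R1 / (-4).
R2 ← R2 + 6·R1.
R3 ← R3 + 5·R1.
R2 ← R2 / (7).
R1 ← R1 − 1·R2.
R3 ← R3 − 5·R2.
R3 ← R3 / (29/7).
R1 ← R1 − 3/7·R3.
R2 ← R2 − 4/7·R3.
Rank is 3 with 4 unknowns, leaving w free.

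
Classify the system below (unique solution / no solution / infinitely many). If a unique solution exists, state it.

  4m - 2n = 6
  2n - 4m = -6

infinitely many solutions

Row-reduce:
R1 ← R1 / (4).
R2 ← R2 + 4·R1.
Rank is 1 with 2 unknowns, leaving n free.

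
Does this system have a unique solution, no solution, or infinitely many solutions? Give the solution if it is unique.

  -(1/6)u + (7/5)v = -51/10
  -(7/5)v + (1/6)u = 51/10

infinitely many solutions

Row-reduce:
R1 ← R1 / (-1/6).
R2 ← R2 − 1/6·R1.
Rank is 1 with 2 unknowns, leaving v free.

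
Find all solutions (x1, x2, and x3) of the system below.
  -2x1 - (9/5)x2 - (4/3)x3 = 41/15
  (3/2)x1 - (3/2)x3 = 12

infinitely many solutions

Row-reduce:
R1 ← R1 / (-2).
R2 ← R2 − 3/2·R1.
R2 ← R2 / (-27/20).
R1 ← R1 − 9/10·R2.
Rank is 2 with 3 unknowns, leaving x3 free.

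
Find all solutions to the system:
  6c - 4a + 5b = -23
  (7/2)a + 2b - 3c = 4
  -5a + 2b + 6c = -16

Row-reduce:
R1 ← R1 / (-4).
R2 ← R2 − 7/2·R1.
R3 ← R3 + 5·R1.
R2 ← R2 / (51/8).
R1 ← R1 + 5/4·R2.
R3 ← R3 + 17/4·R2.
Row 3 reduces to 0 = 2, a contradiction. The system is inconsistent.

no solution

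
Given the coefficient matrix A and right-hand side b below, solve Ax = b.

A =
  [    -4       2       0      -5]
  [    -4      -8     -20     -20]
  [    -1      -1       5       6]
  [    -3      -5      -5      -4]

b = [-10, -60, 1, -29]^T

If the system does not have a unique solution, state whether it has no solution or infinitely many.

infinitely many solutions

Row-reduce:
R1 ← R1 / (-4).
R2 ← R2 + 4·R1.
R3 ← R3 + 1·R1.
R4 ← R4 + 3·R1.
R2 ← R2 / (-10).
R1 ← R1 + 1/2·R2.
R3 ← R3 + 3/2·R2.
R4 ← R4 + 13/2·R2.
R3 ← R3 / (8).
R1 ← R1 − 1·R3.
R2 ← R2 − 2·R3.
R4 ← R4 − 8·R3.
Rank is 3 with 4 unknowns, leaving x_4 free.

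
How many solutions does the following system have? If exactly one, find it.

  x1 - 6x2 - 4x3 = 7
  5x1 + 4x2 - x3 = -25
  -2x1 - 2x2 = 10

x1 = -1, x2 = -4, x3 = 4

Row-reduce the augmented matrix:
R2 ← R2 − 5·R1.
R3 ← R3 + 2·R1.
R2 ← R2 / (34).
R1 ← R1 + 6·R2.
R3 ← R3 + 14·R2.
R3 ← R3 / (-3/17).
R1 ← R1 + 11/17·R3.
R2 ← R2 − 19/34·R3.
Reading off the reduced rows gives x1 = -1, x2 = -4, x3 = 4.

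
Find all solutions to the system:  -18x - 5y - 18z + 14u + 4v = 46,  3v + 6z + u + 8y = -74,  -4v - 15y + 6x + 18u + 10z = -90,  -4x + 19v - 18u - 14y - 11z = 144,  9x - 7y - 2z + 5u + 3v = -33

Row-reduce the augmented matrix:
R1 ← R1 / (-18).
R3 ← R3 − 6·R1.
R4 ← R4 + 4·R1.
R5 ← R5 − 9·R1.
R2 ← R2 / (8).
R1 ← R1 − 5/18·R2.
R3 ← R3 + 50/3·R2.
R4 ← R4 + 116/9·R2.
R5 ← R5 + 19/2·R2.
R3 ← R3 / (33/2).
R1 ← R1 − 19/24·R3.
R2 ← R2 − 3/4·R3.
R4 ← R4 − 8/3·R3.
R5 ← R5 + 31/8·R3.
R4 ← R4 / (-47/2).
R1 ← R1 + 2·R4.
R2 ← R2 + 1·R4.
R3 ← R3 − 3/2·R4.
R5 ← R5 − 19·R4.
R5 ← R5 / (383686/13959).
R1 ← R1 + 33526/13959·R5.
R2 ← R2 + 10324/13959·R5.
R3 ← R3 − 2551/1551·R5.
R4 ← R4 + 13285/13959·R5.
Reading off the reduced rows gives x = -3, y = -4, z = -4, u = -6, v = -4.

x = -3, y = -4, z = -4, u = -6, v = -4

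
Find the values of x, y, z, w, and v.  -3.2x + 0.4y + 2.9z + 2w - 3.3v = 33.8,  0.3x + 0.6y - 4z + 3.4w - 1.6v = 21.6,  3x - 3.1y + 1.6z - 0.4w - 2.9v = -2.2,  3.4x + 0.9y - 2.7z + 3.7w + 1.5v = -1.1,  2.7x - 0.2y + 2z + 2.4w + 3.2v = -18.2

x = -2, y = 4, z = 0, w = 3, v = -6

Row-reduce the augmented matrix:
R1 ← R1 / (-16/5).
R2 ← R2 − 3/10·R1.
R3 ← R3 − 3·R1.
R4 ← R4 − 17/5·R1.
R5 ← R5 − 27/10·R1.
R2 ← R2 / (51/80).
R1 ← R1 + 1/8·R2.
R3 ← R3 + 109/40·R2.
R4 ← R4 − 53/40·R2.
R5 ← R5 − 11/80·R2.
R3 ← R3 / (-23699/2040).
R1 ← R1 + 167/102·R3.
R2 ← R2 + 1193/204·R3.
R4 ← R4 − 3317/408·R3.
R5 ← R5 − 1339/255·R3.
R4 ← R4 / (2401287/236990).
R1 ← R1 + 54286/23699·R4.
R2 ← R2 + 67176/23699·R4.
R3 ← R3 + 34292/23699·R4.
R5 ← R5 − 99461/9115·R4.
R5 ← R5 / (35829077/12006435).
R1 ← R1 − 2055380/2401287·R5.
R2 ← R2 − 1527507/800429·R5.
R3 ← R3 − 201805/2401287·R5.
R4 ← R4 + 1882637/2401287·R5.
Reading off the reduced rows gives x = -2, y = 4, z = 0, w = 3, v = -6.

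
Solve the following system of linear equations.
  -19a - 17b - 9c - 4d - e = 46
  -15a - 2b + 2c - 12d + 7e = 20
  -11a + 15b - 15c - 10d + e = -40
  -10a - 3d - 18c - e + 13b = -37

infinitely many solutions

Row-reduce:
R1 ← R1 / (-19).
R2 ← R2 + 15·R1.
R3 ← R3 + 11·R1.
R4 ← R4 + 10·R1.
R2 ← R2 / (217/19).
R1 ← R1 − 17/19·R2.
R3 ← R3 − 472/19·R2.
R4 ← R4 − 417/19·R2.
R3 ← R3 / (-6422/217).
R1 ← R1 + 52/217·R3.
R2 ← R2 − 173/217·R3.
R4 ← R4 + 6675/217·R3.
R4 ← R4 / (13144/3211).
R1 ← R1 − 200/247·R4.
R2 ← R2 + 1487/3211·R4.
R3 ← R3 + 1253/3211·R4.
Rank is 4 with 5 unknowns, leaving e free.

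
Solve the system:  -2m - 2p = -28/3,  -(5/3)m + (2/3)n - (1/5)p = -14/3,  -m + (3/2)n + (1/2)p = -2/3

m = 3, n = 1, p = 5/3

Row-reduce the augmented matrix:
R1 ← R1 / (-2).
R2 ← R2 + 5/3·R1.
R3 ← R3 + 1·R1.
R2 ← R2 / (2/3).
R3 ← R3 − 3/2·R2.
R3 ← R3 / (-9/5).
R1 ← R1 − 1·R3.
R2 ← R2 − 11/5·R3.
Reading off the reduced rows gives m = 3, n = 1, p = 5/3.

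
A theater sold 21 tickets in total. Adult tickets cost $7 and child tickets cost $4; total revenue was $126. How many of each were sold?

Let a = adult tickets, c = child tickets.
  a + c = 21
  7a + 4c = 126
Row-reduce the augmented matrix:
R2 ← R2 − 7·R1.
R2 ← R2 / (-3).
R1 ← R1 − 1·R2.
Reading off the reduced rows gives a = 14, c = 7.

adult tickets: 14, child tickets: 7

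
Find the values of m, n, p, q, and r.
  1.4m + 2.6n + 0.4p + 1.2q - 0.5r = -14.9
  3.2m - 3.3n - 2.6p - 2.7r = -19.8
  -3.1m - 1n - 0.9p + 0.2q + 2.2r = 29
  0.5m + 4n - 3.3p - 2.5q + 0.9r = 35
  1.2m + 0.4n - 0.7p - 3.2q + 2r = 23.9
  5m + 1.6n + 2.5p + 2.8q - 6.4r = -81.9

Row-reduce the augmented matrix:
R1 ← R1 / (7/5).
R2 ← R2 − 16/5·R1.
R3 ← R3 + 31/10·R1.
R4 ← R4 − 1/2·R1.
R5 ← R5 − 6/5·R1.
R6 ← R6 − 5·R1.
R2 ← R2 / (-647/70).
R1 ← R1 − 13/7·R2.
R3 ← R3 − 333/70·R2.
R4 ← R4 − 43/14·R2.
R5 ← R5 + 64/35·R2.
R6 ← R6 + 269/35·R2.
R3 ← R3 / (-2359/1294).
R1 ← R1 + 272/647·R3.
R2 ← R2 − 246/647·R3.
R4 ← R4 + 29831/6470·R3.
R5 ← R5 + 2249/6470·R3.
R6 ← R6 − 25839/6470·R3.
R4 ← R4 / (-126303/16850).
R1 ← R1 + 46/1685·R4.
R2 ← R2 − 1008/1685·R4.
R3 ← R3 + 1336/1685·R4.
R5 ← R5 + 33376/8425·R4.
R6 ← R6 − 33376/8425·R4.
R5 ← R5 / (49051661/17682420).
R1 ← R1 + 1302449/1768242·R5.
R2 ← R2 − 63424/294707·R5.
R3 ← R3 + 249761/1768242·R5.
R4 ← R4 − 20749/884121·R5.
R6 ← R6 + 49051661/17682420·R5.
R6 reduces to 0 = 0, so the extra equation is consistent.
Reading off the reduced rows gives m = -5, n = 1, p = -5, q = -5, r = 5.

m = -5, n = 1, p = -5, q = -5, r = 5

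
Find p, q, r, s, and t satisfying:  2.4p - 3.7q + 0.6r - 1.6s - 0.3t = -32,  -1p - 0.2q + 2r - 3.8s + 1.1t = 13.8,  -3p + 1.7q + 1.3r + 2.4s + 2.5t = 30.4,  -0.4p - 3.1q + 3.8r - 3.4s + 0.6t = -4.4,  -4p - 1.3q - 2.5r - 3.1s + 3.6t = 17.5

p = -5, q = 6, r = 2, s = -1, t = 2

Row-reduce the augmented matrix:
R1 ← R1 / (12/5).
R2 ← R2 + 1·R1.
R3 ← R3 + 3·R1.
R4 ← R4 + 2/5·R1.
R5 ← R5 + 4·R1.
R2 ← R2 / (-209/120).
R1 ← R1 + 37/24·R2.
R3 ← R3 + 117/40·R2.
R4 ← R4 + 223/60·R2.
R5 ← R5 + 112/15·R2.
R3 ← R3 / (-3613/2090).
R1 ← R1 + 364/209·R3.
R2 ← R2 + 270/209·R3.
R4 ← R4 + 942/1045·R3.
R5 ← R5 + 4659/418·R3.
R4 ← R4 / (31521/18065).
R1 ← R1 + 16885/3613·R4.
R2 ← R2 + 12068/3613·R4.
R3 ← R3 + 16514/3613·R4.
R5 ← R5 + 1357137/36130·R4.
R5 ← R5 / (-8961853/210140).
R1 ← R1 + 197314/31521·R5.
R2 ← R2 + 19547/4503·R5.
R3 ← R3 + 156266/31521·R5.
R4 ← R4 + 64487/63042·R5.
Reading off the reduced rows gives p = -5, q = 6, r = 2, s = -1, t = 2.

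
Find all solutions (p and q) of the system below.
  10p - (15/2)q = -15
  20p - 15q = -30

Row-reduce:
R1 ← R1 / (10).
R2 ← R2 − 20·R1.
Rank is 1 with 2 unknowns, leaving q free.

infinitely many solutions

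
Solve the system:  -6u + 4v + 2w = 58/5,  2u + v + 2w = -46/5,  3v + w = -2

Row-reduce the augmented matrix:
R1 ← R1 / (-6).
R2 ← R2 − 2·R1.
R2 ← R2 / (7/3).
R1 ← R1 + 2/3·R2.
R3 ← R3 − 3·R2.
R3 ← R3 / (-17/7).
R1 ← R1 − 3/7·R3.
R2 ← R2 − 8/7·R3.
Reading off the reduced rows gives u = -13/5, v = 0, w = -2.

u = -13/5, v = 0, w = -2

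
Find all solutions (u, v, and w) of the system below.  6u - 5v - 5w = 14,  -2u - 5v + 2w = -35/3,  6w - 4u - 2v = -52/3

u = 7/3, v = 1, w = -1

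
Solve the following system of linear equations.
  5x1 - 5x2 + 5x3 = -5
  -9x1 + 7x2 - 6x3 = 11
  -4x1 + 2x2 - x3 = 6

Row-reduce:
R1 ← R1 / (5).
R2 ← R2 + 9·R1.
R3 ← R3 + 4·R1.
R2 ← R2 / (-2).
R1 ← R1 + 1·R2.
R3 ← R3 + 2·R2.
Rank is 2 with 3 unknowns, leaving x3 free.

infinitely many solutions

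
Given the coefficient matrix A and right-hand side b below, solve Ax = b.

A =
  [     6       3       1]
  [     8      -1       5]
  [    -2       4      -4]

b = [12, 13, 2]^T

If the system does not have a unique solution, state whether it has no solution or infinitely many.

no solution

Row-reduce:
R1 ← R1 / (6).
R2 ← R2 − 8·R1.
R3 ← R3 + 2·R1.
R2 ← R2 / (-5).
R1 ← R1 − 1/2·R2.
R3 ← R3 − 5·R2.
Row 3 reduces to 0 = 3, a contradiction. The system is inconsistent.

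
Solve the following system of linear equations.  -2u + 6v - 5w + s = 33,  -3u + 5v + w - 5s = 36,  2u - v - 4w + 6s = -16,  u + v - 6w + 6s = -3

Row-reduce:
R1 ← R1 / (-2).
R2 ← R2 + 3·R1.
R3 ← R3 − 2·R1.
R4 ← R4 − 1·R1.
R2 ← R2 / (-4).
R1 ← R1 + 3·R2.
R3 ← R3 − 5·R2.
R4 ← R4 − 4·R2.
R3 ← R3 / (13/8).
R1 ← R1 + 31/8·R3.
R2 ← R2 + 17/8·R3.
Rank is 3 with 4 unknowns, leaving s free.

infinitely many solutions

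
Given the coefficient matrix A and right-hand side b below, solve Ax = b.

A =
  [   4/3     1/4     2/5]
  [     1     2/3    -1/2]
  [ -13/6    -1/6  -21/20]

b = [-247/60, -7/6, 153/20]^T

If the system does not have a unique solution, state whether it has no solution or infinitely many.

Row-reduce:
R1 ← R1 / (4/3).
R2 ← R2 − 1·R1.
R3 ← R3 + 13/6·R1.
R2 ← R2 / (23/48).
R1 ← R1 − 3/16·R2.
R3 ← R3 − 23/96·R2.
Rank is 2 with 3 unknowns, leaving x_3 free.

infinitely many solutions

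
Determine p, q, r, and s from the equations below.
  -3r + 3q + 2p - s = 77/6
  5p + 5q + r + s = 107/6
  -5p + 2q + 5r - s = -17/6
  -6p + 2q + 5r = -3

p = 2/3, q = 3, r = -1, s = 1/2

Row-reduce the augmented matrix:
R1 ← R1 / (2).
R2 ← R2 − 5·R1.
R3 ← R3 + 5·R1.
R4 ← R4 + 6·R1.
R2 ← R2 / (-5/2).
R1 ← R1 − 3/2·R2.
R3 ← R3 − 19/2·R2.
R4 ← R4 − 11·R2.
R3 ← R3 / (149/5).
R1 ← R1 − 18/5·R3.
R2 ← R2 + 17/5·R3.
R4 ← R4 − 167/5·R3.
R4 ← R4 / (211/149).
R1 ← R1 − 62/149·R4.
R2 ← R2 + 42/149·R4.
R3 ← R3 − 49/149·R4.
Reading off the reduced rows gives p = 2/3, q = 3, r = -1, s = 1/2.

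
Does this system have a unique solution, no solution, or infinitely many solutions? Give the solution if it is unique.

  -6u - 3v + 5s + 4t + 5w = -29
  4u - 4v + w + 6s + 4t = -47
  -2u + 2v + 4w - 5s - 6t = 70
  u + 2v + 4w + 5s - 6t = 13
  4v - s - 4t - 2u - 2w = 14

Row-reduce the augmented matrix:
R1 ← R1 / (-6).
R2 ← R2 − 4·R1.
R3 ← R3 + 2·R1.
R4 ← R4 − 1·R1.
R5 ← R5 + 2·R1.
R2 ← R2 / (-6).
R1 ← R1 − 1/2·R2.
R3 ← R3 − 3·R2.
R4 ← R4 − 3/2·R2.
R5 ← R5 − 5·R2.
R3 ← R3 / (9/2).
R1 ← R1 + 17/36·R3.
R2 ← R2 + 13/18·R3.
R4 ← R4 − 71/12·R3.
R5 ← R5 + 1/18·R3.
R4 ← R4 / (583/54).
R1 ← R1 + 43/162·R4.
R2 ← R2 + 152/81·R4.
R3 ← R3 + 4/9·R4.
R5 ← R5 − 412/81·R4.
R5 ← R5 / (-1010/1749).
R1 ← R1 + 860/1749·R5.
R2 ← R2 + 2582/1749·R5.
R3 ← R3 + 480/583·R5.
R4 ← R4 − 86/583·R5.
Reading off the reduced rows gives u = 1, v = 2, w = 5, s = -6, t = -3.

u = 1, v = 2, w = 5, s = -6, t = -3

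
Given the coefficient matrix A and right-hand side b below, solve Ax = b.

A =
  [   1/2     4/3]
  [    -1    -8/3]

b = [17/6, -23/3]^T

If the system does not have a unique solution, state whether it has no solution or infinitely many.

no solution

Row-reduce:
R1 ← R1 / (1/2).
R2 ← R2 + 1·R1.
Row 2 reduces to 0 = -2, a contradiction. The system is inconsistent.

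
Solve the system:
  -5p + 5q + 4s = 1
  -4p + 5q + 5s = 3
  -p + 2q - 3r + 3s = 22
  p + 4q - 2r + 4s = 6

Row-reduce the augmented matrix:
R1 ← R1 / (-5).
R2 ← R2 + 4·R1.
R3 ← R3 + 1·R1.
R4 ← R4 − 1·R1.
R1 ← R1 + 1·R2.
R3 ← R3 − 1·R2.
R4 ← R4 − 5·R2.
R3 ← R3 / (-3).
R4 ← R4 + 2·R3.
R4 ← R4 / (-67/15).
R1 ← R1 − 1·R4.
R2 ← R2 − 9/5·R4.
R3 ← R3 + 2/15·R4.
Reading off the reduced rows gives p = -2, q = -5, r = -6, s = 4.

p = -2, q = -5, r = -6, s = 4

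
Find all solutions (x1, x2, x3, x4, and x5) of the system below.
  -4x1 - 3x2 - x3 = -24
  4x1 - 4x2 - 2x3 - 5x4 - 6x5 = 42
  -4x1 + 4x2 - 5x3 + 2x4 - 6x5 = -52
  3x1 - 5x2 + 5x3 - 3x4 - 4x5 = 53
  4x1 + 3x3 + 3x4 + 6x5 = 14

x1 = 5, x2 = 0, x3 = 4, x4 = -6, x5 = 0

Row-reduce the augmented matrix:
R1 ← R1 / (-4).
R2 ← R2 − 4·R1.
R3 ← R3 + 4·R1.
R4 ← R4 − 3·R1.
R5 ← R5 − 4·R1.
R2 ← R2 / (-7).
R1 ← R1 − 3/4·R2.
R3 ← R3 − 7·R2.
R4 ← R4 + 29/4·R2.
R5 ← R5 + 3·R2.
R3 ← R3 / (-7).
R1 ← R1 + 1/14·R3.
R2 ← R2 − 3/7·R3.
R4 ← R4 − 103/14·R3.
R5 ← R5 − 23/7·R3.
R4 ← R4 / (-191/196).
R1 ← R1 + 99/196·R4.
R2 ← R2 − 26/49·R4.
R3 ← R3 − 3/7·R4.
R5 ← R5 − 183/49·R4.
R5 ← R5 / (-7050/191).
R1 ← R1 − 930/191·R5.
R2 ← R2 + 1058/191·R5.
R3 ← R3 + 546/191·R5.
R4 ← R4 − 2038/191·R5.
Reading off the reduced rows gives x1 = 5, x2 = 0, x3 = 4, x4 = -6, x5 = 0.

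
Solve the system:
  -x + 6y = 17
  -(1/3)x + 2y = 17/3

Row-reduce:
R1 ← R1 / (-1).
R2 ← R2 + 1/3·R1.
Rank is 1 with 2 unknowns, leaving y free.

infinitely many solutions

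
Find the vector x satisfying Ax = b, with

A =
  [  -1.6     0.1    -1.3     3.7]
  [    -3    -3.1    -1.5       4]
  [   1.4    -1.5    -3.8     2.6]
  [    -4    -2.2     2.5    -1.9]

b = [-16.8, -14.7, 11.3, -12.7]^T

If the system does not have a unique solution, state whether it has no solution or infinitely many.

Row-reduce the augmented matrix:
R1 ← R1 / (-8/5).
R2 ← R2 + 3·R1.
R3 ← R3 − 7/5·R1.
R4 ← R4 + 4·R1.
R2 ← R2 / (-263/80).
R1 ← R1 + 1/16·R2.
R3 ← R3 + 113/80·R2.
R4 ← R4 + 49/20·R2.
R3 ← R3 / (-2809/526).
R1 ← R1 − 209/263·R3.
R2 ← R2 + 75/263·R3.
R4 ← R4 − 2657/526·R3.
R4 ← R4 / (-63073/28090).
R1 ← R1 + 33713/28090·R4.
R2 ← R2 − 1445/2809·R4.
R3 ← R3 + 18672/14045·R4.
Reading off the reduced rows gives x_1 = 5, x_2 = -3, x_3 = -2, x_4 = -3.

x_1 = 5, x_2 = -3, x_3 = -2, x_4 = -3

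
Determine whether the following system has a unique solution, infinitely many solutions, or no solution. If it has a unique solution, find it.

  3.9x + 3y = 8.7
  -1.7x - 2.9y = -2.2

x = 3, y = -1

Row-reduce the augmented matrix:
R1 ← R1 / (39/10).
R2 ← R2 + 17/10·R1.
R2 ← R2 / (-207/130).
R1 ← R1 − 10/13·R2.
Reading off the reduced rows gives x = 3, y = -1.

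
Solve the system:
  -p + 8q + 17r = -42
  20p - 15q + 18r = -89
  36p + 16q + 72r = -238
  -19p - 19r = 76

no solution

Row-reduce:
R1 ← R1 / (-1).
R2 ← R2 − 20·R1.
R3 ← R3 − 36·R1.
R4 ← R4 + 19·R1.
R2 ← R2 / (145).
R1 ← R1 + 8·R2.
R3 ← R3 − 304·R2.
R4 ← R4 + 152·R2.
R3 ← R3 / (-9652/145).
R1 ← R1 − 399/145·R3.
R2 ← R2 − 358/145·R3.
R4 ← R4 − 4826/145·R3.
Row 4 reduces to 0 = -1, a contradiction. The system is inconsistent.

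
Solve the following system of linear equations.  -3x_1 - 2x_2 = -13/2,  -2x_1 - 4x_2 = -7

Row-reduce the augmented matrix:
R1 ← R1 / (-3).
R2 ← R2 + 2·R1.
R2 ← R2 / (-8/3).
R1 ← R1 − 2/3·R2.
Reading off the reduced rows gives x_1 = 3/2, x_2 = 1.

x_1 = 3/2, x_2 = 1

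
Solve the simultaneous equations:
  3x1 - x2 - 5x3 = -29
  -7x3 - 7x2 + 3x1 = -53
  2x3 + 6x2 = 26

no solution

Row-reduce:
R1 ← R1 / (3).
R2 ← R2 − 3·R1.
R2 ← R2 / (-6).
R1 ← R1 + 1/3·R2.
R3 ← R3 − 6·R2.
Row 3 reduces to 0 = 2, a contradiction. The system is inconsistent.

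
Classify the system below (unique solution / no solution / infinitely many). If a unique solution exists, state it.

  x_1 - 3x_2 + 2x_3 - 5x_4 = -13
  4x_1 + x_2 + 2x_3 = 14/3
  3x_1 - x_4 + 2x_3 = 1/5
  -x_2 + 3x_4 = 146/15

x_1 = 3, x_2 = -4/3, x_3 = -3, x_4 = 14/5

Row-reduce the augmented matrix:
R2 ← R2 − 4·R1.
R3 ← R3 − 3·R1.
R2 ← R2 / (13).
R1 ← R1 + 3·R2.
R3 ← R3 − 9·R2.
R4 ← R4 + 1·R2.
R3 ← R3 / (2/13).
R1 ← R1 − 8/13·R3.
R2 ← R2 + 6/13·R3.
R4 ← R4 + 6/13·R3.
R4 ← R4 / (5).
R1 ← R1 + 1·R4.
R2 ← R2 − 2·R4.
R3 ← R3 − 1·R4.
Reading off the reduced rows gives x_1 = 3, x_2 = -4/3, x_3 = -3, x_4 = 14/5.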